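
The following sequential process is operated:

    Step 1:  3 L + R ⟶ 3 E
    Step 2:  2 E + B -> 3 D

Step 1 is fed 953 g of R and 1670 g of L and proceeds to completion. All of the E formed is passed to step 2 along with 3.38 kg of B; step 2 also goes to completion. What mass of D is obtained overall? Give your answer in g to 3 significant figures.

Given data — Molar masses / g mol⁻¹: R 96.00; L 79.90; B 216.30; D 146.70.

Step 1:
n(R) = 953.0 / 96.00 = 9.927 mol
n(L) = 1670 / 79.90 = 20.90 mol
n/ν → R: 9.927, L: 6.967; L is limiting.
n(E) produced = (3/3) × 20.90 = 20.90 mol
Step 2:
n(E) available = 20.90 mol
n(B) = 3.380×1000 / 216.30 = 15.63 mol
n/ν → E: 10.45, B: 15.63; E is limiting.
n(D) = (3/2) × 20.90 = 31.35 mol
mass = 31.35 × 146.70 = 4599 g

4600 g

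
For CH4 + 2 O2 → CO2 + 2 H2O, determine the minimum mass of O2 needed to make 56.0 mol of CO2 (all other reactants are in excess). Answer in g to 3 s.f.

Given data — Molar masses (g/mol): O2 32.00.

n(CO2) = 56.00 mol
n(O2) = (2/1) × 56.00 = 112.0 mol
mass = 112.0 × 32.00 = 3584 g

3580 g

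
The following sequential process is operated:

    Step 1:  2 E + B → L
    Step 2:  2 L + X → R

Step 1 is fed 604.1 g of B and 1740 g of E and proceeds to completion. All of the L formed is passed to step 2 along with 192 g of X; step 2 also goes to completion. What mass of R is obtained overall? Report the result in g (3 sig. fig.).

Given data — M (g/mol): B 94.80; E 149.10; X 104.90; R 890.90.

Step 1:
n(B) = 604.1 / 94.80 = 6.372 mol
n(E) = 1740 / 149.10 = 11.67 mol
n/ν for B = 6.372/1 = 6.372
n/ν for E = 11.67/2 = 5.835
Smallest n/ν is E → limiting reagent.
n(L) produced = (1/2) × 11.67 = 5.835 mol
Step 2:
n(L) available = 5.835 mol
n(X) = 192.0 / 104.90 = 1.830 mol
n/ν for L = 5.835/2 = 2.918
n/ν for X = 1.830/1 = 1.830
Smallest n/ν is X → limiting reagent.
n(R) = (1/1) × 1.830 = 1.830 mol
mass = 1.830 × 890.90 = 1630 g

1630 g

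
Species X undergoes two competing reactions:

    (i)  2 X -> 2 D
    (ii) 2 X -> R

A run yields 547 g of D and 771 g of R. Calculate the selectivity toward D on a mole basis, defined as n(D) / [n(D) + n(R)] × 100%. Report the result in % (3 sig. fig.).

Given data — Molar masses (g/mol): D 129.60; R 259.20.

58.7 %

n(D) = 547 / 129.60 = 4.221 mol
n(R) = 771 / 259.20 = 2.975 mol
selectivity = 4.221/(4.221+2.975) × 100 = 58.66 %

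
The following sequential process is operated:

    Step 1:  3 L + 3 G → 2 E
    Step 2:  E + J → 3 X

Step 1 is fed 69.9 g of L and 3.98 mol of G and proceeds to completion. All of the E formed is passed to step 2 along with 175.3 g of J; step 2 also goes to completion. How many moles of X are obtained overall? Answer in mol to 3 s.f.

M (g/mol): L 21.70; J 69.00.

6.44 mol

Step 1:
n(L) = 69.90 / 21.70 = 3.221 mol
n(G) = 3.980 mol
n/ν → L: 1.074, G: 1.327; L is limiting.
n(E) produced = (2/3) × 3.221 = 2.147 mol
Step 2:
n(E) available = 2.147 mol
n(J) = 175.3 / 69.00 = 2.541 mol
n/ν → E: 2.147, J: 2.541; E is limiting.
n(X) = (3/1) × 2.147 = 6.441 mol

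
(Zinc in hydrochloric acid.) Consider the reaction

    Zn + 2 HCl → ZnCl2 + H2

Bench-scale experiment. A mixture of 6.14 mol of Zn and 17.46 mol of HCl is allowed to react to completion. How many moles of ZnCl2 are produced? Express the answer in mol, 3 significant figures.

6.14 mol

n(Zn) = 6.140 mol
n(HCl) = 17.46 mol
n/ν → Zn: 6.140, HCl: 8.730; Zn is limiting.
n(ZnCl2) = (1/1) × 6.140 = 6.140 mol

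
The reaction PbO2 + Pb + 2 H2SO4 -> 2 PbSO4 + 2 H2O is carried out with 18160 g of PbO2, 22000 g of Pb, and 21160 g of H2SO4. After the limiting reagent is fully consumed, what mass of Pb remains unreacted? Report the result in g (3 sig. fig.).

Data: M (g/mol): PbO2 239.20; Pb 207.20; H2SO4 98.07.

n(PbO2) = 18160 / 239.20 = 75.92 mol
n(Pb) = 22000 / 207.20 = 106.2 mol
n(H2SO4) = 21160 / 98.07 = 215.8 mol
n/ν for PbO2 = 75.92/1 = 75.92
n/ν for Pb = 106.2/1 = 106.2
n/ν for H2SO4 = 215.8/2 = 107.9
Smallest n/ν is PbO2 → limiting reagent.
Pb consumed = (1/1) × 75.92 = 75.92 mol
Pb remaining = 106.2 − 75.92 = 30.28 mol
mass = 30.28 × 207.20 = 6274 g

6270 g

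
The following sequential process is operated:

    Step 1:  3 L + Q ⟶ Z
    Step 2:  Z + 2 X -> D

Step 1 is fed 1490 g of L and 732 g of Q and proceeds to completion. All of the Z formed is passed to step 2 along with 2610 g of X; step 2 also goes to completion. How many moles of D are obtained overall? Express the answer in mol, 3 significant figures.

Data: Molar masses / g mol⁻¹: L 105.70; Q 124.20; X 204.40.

4.70 mol

Step 1:
n(L) = 1490 / 105.70 = 14.10 mol
n(Q) = 732.0 / 124.20 = 5.894 mol
n/ν for L = 14.10/3 = 4.700
n/ν for Q = 5.894/1 = 5.894
Smallest n/ν is L → limiting reagent.
n(Z) produced = (1/3) × 14.10 = 4.700 mol
Step 2:
n(Z) available = 4.700 mol
n(X) = 2610 / 204.40 = 12.77 mol
n/ν for Z = 4.700/1 = 4.700
n/ν for X = 12.77/2 = 6.385
Smallest n/ν is Z → limiting reagent.
n(D) = (1/1) × 4.700 = 4.700 mol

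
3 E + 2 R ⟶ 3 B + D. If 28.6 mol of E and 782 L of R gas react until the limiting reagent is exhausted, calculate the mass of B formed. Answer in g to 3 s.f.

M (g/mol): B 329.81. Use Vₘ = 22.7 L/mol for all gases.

9430 g

n(E) = 28.60 mol
n(R) = 782.0 / 22.7 = 34.45 mol
n/ν → E: 9.533, R: 17.23; E is limiting.
n(B) = (3/3) × 28.60 = 28.60 mol
mass = 28.60 × 329.81 = 9433 g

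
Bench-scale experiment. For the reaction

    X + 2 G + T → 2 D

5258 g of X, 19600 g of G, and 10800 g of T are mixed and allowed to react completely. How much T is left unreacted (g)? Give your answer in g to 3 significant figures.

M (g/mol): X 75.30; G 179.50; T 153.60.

n(X) = 5258 / 75.30 = 69.83 mol
n(G) = 19600 / 179.50 = 109.2 mol
n(T) = 10800 / 153.60 = 70.31 mol
n/ν for X = 69.83/1 = 69.83
n/ν for G = 109.2/2 = 54.60
n/ν for T = 70.31/1 = 70.31
Smallest n/ν is G → limiting reagent.
T consumed = (1/2) × 109.2 = 54.60 mol
T remaining = 70.31 − 54.60 = 15.71 mol
mass = 15.71 × 153.60 = 2413 g

2410 g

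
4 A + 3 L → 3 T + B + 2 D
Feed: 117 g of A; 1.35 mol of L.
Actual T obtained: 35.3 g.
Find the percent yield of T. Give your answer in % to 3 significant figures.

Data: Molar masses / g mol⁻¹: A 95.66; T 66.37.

58.0 %

n(A) = 117.0 / 95.66 = 1.223 mol
n(L) = 1.350 mol
n/ν → A: 0.3058, L: 0.4500; A is limiting.
theoretical n(T) = (3/4) × 1.223 = 0.9173 mol → 60.88 g
% yield = 35.3 / 60.88 × 100 = 57.98 %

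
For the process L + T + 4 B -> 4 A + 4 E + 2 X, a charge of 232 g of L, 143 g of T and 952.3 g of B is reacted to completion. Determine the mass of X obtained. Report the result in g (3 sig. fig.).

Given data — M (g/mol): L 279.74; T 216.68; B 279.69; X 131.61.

n(L) = 232.0 / 279.74 = 0.8293 mol
n(T) = 143.0 / 216.68 = 0.6600 mol
n(B) = 952.3 / 279.69 = 3.405 mol
n/ν for L = 0.8293/1 = 0.8293
n/ν for T = 0.6600/1 = 0.6600
n/ν for B = 3.405/4 = 0.8513
Smallest n/ν is T → limiting reagent.
n(X) = (2/1) × 0.6600 = 1.320 mol
mass = 1.320 × 131.61 = 173.7 g

174 g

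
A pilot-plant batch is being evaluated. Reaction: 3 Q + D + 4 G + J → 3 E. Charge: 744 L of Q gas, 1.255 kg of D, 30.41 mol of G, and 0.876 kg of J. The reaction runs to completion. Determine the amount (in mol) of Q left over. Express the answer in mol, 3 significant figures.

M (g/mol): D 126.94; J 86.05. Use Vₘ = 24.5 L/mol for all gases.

7.56 mol

n(Q) = 744.0 / 24.5 = 30.37 mol
n(D) = 1.255×1000 / 126.94 = 9.887 mol
n(G) = 30.41 mol
n(J) = 0.8760×1000 / 86.05 = 10.18 mol
n/ν for Q = 30.37/3 = 10.12
n/ν for D = 9.887/1 = 9.887
n/ν for G = 30.41/4 = 7.603
n/ν for J = 10.18/1 = 10.18
Smallest n/ν is G → limiting reagent.
Q consumed = (3/4) × 30.41 = 22.81 mol
Q remaining = 30.37 − 22.81 = 7.560 mol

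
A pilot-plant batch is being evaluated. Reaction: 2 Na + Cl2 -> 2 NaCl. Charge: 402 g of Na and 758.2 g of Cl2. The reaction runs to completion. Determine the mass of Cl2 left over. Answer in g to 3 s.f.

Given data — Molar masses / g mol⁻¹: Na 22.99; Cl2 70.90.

n(Na) = 402.0 / 22.99 = 17.49 mol
n(Cl2) = 758.2 / 70.90 = 10.69 mol
n/ν for Na = 17.49/2 = 8.745
n/ν for Cl2 = 10.69/1 = 10.69
Smallest n/ν is Na → limiting reagent.
Cl2 consumed = (1/2) × 17.49 = 8.745 mol
Cl2 remaining = 10.69 − 8.745 = 1.945 mol
mass = 1.945 × 70.90 = 137.9 g

138 g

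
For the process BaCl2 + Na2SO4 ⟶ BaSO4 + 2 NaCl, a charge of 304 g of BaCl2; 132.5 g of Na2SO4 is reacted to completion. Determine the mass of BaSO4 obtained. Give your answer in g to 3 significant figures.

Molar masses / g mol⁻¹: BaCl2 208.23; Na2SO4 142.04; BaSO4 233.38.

n(BaCl2) = 304.0 / 208.23 = 1.460 mol
n(Na2SO4) = 132.5 / 142.04 = 0.9328 mol
n/ν → BaCl2: 1.460, Na2SO4: 0.9328; Na2SO4 is limiting.
n(BaSO4) = (1/1) × 0.9328 = 0.9328 mol
mass = 0.9328 × 233.38 = 217.7 g

218 g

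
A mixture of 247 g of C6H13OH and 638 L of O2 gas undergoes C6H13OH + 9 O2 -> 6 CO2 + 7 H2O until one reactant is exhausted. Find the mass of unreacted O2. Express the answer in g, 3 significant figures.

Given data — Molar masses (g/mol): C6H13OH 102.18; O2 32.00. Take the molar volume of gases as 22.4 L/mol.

215 g

n(C6H13OH) = 247.0 / 102.18 = 2.417 mol
n(O2) = 638.0 / 22.4 = 28.48 mol
n/ν for C6H13OH = 2.417/1 = 2.417
n/ν for O2 = 28.48/9 = 3.164
Smallest n/ν is C6H13OH → limiting reagent.
O2 consumed = (9/1) × 2.417 = 21.75 mol
O2 remaining = 28.48 − 21.75 = 6.730 mol
mass = 6.730 × 32.00 = 215.4 g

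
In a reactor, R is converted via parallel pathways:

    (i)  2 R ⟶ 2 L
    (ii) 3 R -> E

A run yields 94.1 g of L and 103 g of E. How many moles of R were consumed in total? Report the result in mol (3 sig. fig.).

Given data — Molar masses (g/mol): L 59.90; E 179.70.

3.29 mol

n(L) = 94.1 / 59.90 = 1.571 mol
n(E) = 103 / 179.70 = 0.5732 mol
n(R) via (i) = (2/2)×1.571 = 1.571 mol
n(R) via (ii) = (3/1)×0.5732 = 1.720 mol
total n(R) = 1.571 + 1.720 = 3.291 mol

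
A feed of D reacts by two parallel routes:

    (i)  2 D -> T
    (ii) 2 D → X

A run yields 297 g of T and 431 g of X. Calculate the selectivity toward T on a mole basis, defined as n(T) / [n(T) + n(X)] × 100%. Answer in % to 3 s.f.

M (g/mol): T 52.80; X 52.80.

40.8 %

n(T) = 297 / 52.80 = 5.625 mol
n(X) = 431 / 52.80 = 8.163 mol
selectivity = 5.625/(5.625+8.163) × 100 = 40.80 %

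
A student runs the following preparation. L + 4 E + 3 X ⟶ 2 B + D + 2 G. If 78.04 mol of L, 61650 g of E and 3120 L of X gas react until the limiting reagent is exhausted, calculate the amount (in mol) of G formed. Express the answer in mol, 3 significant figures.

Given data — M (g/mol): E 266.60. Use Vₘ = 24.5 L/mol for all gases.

84.9 mol

n(L) = 78.04 mol
n(E) = 61650 / 266.60 = 231.2 mol
n(X) = 3120 / 24.5 = 127.3 mol
n/ν for L = 78.04/1 = 78.04
n/ν for E = 231.2/4 = 57.80
n/ν for X = 127.3/3 = 42.43
Smallest n/ν is X → limiting reagent.
n(G) = (2/3) × 127.3 = 84.87 mol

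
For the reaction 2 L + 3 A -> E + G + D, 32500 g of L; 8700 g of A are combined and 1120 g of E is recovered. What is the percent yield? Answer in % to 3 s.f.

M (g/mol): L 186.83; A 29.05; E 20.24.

63.6 %

n(L) = 32500 / 186.83 = 174.0 mol
n(A) = 8700 / 29.05 = 299.5 mol
n/ν for L = 174.0/2 = 87.00
n/ν for A = 299.5/3 = 99.83
Smallest n/ν is L → limiting reagent.
theoretical n(E) = (1/2) × 174.0 = 87.00 mol → 1761 g
% yield = 1120 / 1761 × 100 = 63.60 %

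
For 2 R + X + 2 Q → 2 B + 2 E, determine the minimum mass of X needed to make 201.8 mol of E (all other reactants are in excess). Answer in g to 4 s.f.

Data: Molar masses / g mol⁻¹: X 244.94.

24710 g

n(E) = 201.8 mol
n(X) = (1/2) × 201.8 = 100.9 mol
mass = 100.9 × 244.94 = 24710 g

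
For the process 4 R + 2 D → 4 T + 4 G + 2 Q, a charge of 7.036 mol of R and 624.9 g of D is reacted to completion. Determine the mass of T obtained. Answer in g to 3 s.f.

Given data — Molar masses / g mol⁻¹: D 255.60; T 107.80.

527 g

n(R) = 7.036 mol
n(D) = 624.9 / 255.60 = 2.445 mol
n/ν for R = 7.036/4 = 1.759
n/ν for D = 2.445/2 = 1.223
Smallest n/ν is D → limiting reagent.
n(T) = (4/2) × 2.445 = 4.890 mol
mass = 4.890 × 107.80 = 527.1 g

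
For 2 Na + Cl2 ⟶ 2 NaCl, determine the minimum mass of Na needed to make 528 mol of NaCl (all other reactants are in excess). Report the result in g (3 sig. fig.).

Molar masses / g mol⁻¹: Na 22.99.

12100 g

n(NaCl) = 528.0 mol
n(Na) = (2/2) × 528.0 = 528.0 mol
mass = 528.0 × 22.99 = 12140 g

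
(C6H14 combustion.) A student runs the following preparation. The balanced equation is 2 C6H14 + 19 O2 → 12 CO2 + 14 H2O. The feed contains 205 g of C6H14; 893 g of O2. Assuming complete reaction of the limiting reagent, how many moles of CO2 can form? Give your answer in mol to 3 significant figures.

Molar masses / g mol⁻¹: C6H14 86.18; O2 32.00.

14.3 mol

n(C6H14) = 205.0 / 86.18 = 2.379 mol
n(O2) = 893.0 / 32.00 = 27.91 mol
n/ν for C6H14 = 2.379/2 = 1.190
n/ν for O2 = 27.91/19 = 1.469
Smallest n/ν is C6H14 → limiting reagent.
n(CO2) = (12/2) × 2.379 = 14.27 mol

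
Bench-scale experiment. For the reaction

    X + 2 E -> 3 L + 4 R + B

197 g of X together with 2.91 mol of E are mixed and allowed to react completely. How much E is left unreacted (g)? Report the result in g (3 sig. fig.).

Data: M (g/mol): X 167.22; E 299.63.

n(X) = 197.0 / 167.22 = 1.178 mol
n(E) = 2.910 mol
n/ν for X = 1.178/1 = 1.178
n/ν for E = 2.910/2 = 1.455
Smallest n/ν is X → limiting reagent.
E consumed = (2/1) × 1.178 = 2.356 mol
E remaining = 2.910 − 2.356 = 0.5540 mol
mass = 0.5540 × 299.63 = 166.0 g

166 g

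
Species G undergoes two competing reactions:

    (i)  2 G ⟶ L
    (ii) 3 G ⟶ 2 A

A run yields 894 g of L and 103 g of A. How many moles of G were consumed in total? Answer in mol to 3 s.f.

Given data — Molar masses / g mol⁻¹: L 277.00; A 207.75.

7.20 mol

n(L) = 894 / 277.00 = 3.227 mol
n(A) = 103 / 207.75 = 0.4958 mol
n(G) via (i) = (2/1)×3.227 = 6.454 mol
n(G) via (ii) = (3/2)×0.4958 = 0.7437 mol
total n(G) = 6.454 + 0.7437 = 7.198 mol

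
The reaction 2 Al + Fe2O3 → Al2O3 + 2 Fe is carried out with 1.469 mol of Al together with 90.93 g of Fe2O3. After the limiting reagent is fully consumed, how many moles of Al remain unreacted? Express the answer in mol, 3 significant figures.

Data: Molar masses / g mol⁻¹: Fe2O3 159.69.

0.330 mol

n(Al) = 1.469 mol
n(Fe2O3) = 90.93 / 159.69 = 0.5694 mol
n/ν for Al = 1.469/2 = 0.7345
n/ν for Fe2O3 = 0.5694/1 = 0.5694
Smallest n/ν is Fe2O3 → limiting reagent.
Al consumed = (2/1) × 0.5694 = 1.139 mol
Al remaining = 1.469 − 1.139 = 0.3300 mol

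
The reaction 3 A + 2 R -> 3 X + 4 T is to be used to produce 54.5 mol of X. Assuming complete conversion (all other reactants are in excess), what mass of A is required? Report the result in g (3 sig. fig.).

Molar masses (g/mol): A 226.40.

12300 g

n(X) = 54.50 mol
n(A) = (3/3) × 54.50 = 54.50 mol
mass = 54.50 × 226.40 = 12340 g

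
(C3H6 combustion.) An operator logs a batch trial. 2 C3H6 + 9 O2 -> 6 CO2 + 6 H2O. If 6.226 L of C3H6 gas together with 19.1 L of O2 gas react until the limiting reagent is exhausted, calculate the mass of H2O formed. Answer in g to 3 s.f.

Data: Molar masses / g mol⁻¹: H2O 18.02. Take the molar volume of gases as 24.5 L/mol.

9.37 g

n(C3H6) = 6.226 / 24.5 = 0.2541 mol
n(O2) = 19.10 / 24.5 = 0.7796 mol
n/ν → C3H6: 0.1271, O2: 0.08662; O2 is limiting.
n(H2O) = (6/9) × 0.7796 = 0.5197 mol
mass = 0.5197 × 18.02 = 9.365 g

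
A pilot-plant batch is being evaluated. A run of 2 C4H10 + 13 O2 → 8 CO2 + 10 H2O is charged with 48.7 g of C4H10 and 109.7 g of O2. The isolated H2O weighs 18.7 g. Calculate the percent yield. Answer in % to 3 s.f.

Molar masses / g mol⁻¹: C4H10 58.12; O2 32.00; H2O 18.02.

39.4 %

n(C4H10) = 48.70 / 58.12 = 0.8379 mol
n(O2) = 109.7 / 32.00 = 3.428 mol
n/ν → C4H10: 0.4190, O2: 0.2637; O2 is limiting.
theoretical n(H2O) = (10/13) × 3.428 = 2.637 mol → 47.52 g
% yield = 18.7 / 47.52 × 100 = 39.35 %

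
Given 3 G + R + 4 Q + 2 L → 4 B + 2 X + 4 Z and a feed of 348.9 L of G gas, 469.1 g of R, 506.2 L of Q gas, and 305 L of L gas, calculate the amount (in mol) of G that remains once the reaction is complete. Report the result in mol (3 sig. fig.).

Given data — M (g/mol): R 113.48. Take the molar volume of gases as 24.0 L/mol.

n(G) = 348.9 / 24.0 = 14.54 mol
n(R) = 469.1 / 113.48 = 4.134 mol
n(Q) = 506.2 / 24.0 = 21.09 mol
n(L) = 305.0 / 24.0 = 12.71 mol
n/ν for G = 14.54/3 = 4.847
n/ν for R = 4.134/1 = 4.134
n/ν for Q = 21.09/4 = 5.273
n/ν for L = 12.71/2 = 6.355
Smallest n/ν is R → limiting reagent.
G consumed = (3/1) × 4.134 = 12.40 mol
G remaining = 14.54 − 12.40 = 2.140 mol

2.14 mol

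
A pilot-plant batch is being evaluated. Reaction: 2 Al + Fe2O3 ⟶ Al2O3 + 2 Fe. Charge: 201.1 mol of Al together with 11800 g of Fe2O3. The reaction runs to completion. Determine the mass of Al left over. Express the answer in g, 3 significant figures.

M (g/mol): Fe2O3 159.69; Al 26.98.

n(Al) = 201.1 mol
n(Fe2O3) = 11800 / 159.69 = 73.89 mol
n/ν for Al = 201.1/2 = 100.6
n/ν for Fe2O3 = 73.89/1 = 73.89
Smallest n/ν is Fe2O3 → limiting reagent.
Al consumed = (2/1) × 73.89 = 147.8 mol
Al remaining = 201.1 − 147.8 = 53.30 mol
mass = 53.30 × 26.98 = 1438 g

1440 g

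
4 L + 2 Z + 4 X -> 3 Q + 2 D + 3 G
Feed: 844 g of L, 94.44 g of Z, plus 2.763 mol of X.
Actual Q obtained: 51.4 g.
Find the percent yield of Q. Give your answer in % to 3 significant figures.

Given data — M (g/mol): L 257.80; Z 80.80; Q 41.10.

71.3 %

n(L) = 844.0 / 257.80 = 3.274 mol
n(Z) = 94.44 / 80.80 = 1.169 mol
n(X) = 2.763 mol
n/ν for L = 3.274/4 = 0.8185
n/ν for Z = 1.169/2 = 0.5845
n/ν for X = 2.763/4 = 0.6908
Smallest n/ν is Z → limiting reagent.
theoretical n(Q) = (3/2) × 1.169 = 1.754 mol → 72.09 g
% yield = 51.4 / 72.09 × 100 = 71.30 %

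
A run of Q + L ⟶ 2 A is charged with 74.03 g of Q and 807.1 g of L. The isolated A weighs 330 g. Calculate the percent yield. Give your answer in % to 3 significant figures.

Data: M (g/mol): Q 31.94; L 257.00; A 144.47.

49.3 %

n(Q) = 74.03 / 31.94 = 2.318 mol
n(L) = 807.1 / 257.00 = 3.140 mol
n/ν for Q = 2.318/1 = 2.318
n/ν for L = 3.140/1 = 3.140
Smallest n/ν is Q → limiting reagent.
theoretical n(A) = (2/1) × 2.318 = 4.636 mol → 669.8 g
% yield = 330 / 669.8 × 100 = 49.27 %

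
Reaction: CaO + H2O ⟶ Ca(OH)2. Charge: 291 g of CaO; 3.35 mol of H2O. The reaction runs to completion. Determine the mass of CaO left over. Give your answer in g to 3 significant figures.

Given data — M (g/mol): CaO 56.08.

n(CaO) = 291.0 / 56.08 = 5.189 mol
n(H2O) = 3.350 mol
n/ν for CaO = 5.189/1 = 5.189
n/ν for H2O = 3.350/1 = 3.350
Smallest n/ν is H2O → limiting reagent.
CaO consumed = (1/1) × 3.350 = 3.350 mol
CaO remaining = 5.189 − 3.350 = 1.839 mol
mass = 1.839 × 56.08 = 103.1 g

103 g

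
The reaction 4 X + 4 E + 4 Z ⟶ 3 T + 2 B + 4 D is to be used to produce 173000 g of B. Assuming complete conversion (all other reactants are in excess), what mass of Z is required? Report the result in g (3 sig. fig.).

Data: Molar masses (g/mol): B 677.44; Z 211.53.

108000 g

n(B) = 173000 / 677.44 = 255.4 mol
n(Z) = (4/2) × 255.4 = 510.8 mol
mass = 510.8 × 211.53 = 108000 g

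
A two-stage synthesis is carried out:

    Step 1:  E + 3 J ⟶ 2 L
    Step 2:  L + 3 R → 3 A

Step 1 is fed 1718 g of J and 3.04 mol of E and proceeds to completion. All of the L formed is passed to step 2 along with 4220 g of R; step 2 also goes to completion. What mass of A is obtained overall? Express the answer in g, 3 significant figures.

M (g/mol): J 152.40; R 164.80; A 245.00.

4470 g

Step 1:
n(J) = 1718 / 152.40 = 11.27 mol
n(E) = 3.040 mol
n/ν for J = 11.27/3 = 3.757
n/ν for E = 3.040/1 = 3.040
Smallest n/ν is E → limiting reagent.
n(L) produced = (2/1) × 3.040 = 6.080 mol
Step 2:
n(L) available = 6.080 mol
n(R) = 4220 / 164.80 = 25.61 mol
n/ν for L = 6.080/1 = 6.080
n/ν for R = 25.61/3 = 8.537
Smallest n/ν is L → limiting reagent.
n(A) = (3/1) × 6.080 = 18.24 mol
mass = 18.24 × 245.00 = 4469 g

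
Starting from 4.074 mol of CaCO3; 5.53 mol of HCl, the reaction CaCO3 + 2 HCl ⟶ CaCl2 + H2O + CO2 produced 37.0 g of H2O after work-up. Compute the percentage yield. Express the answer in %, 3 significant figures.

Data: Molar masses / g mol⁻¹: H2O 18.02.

n(CaCO3) = 4.074 mol
n(HCl) = 5.530 mol
n/ν → CaCO3: 4.074, HCl: 2.765; HCl is limiting.
theoretical n(H2O) = (1/2) × 5.530 = 2.765 mol → 49.83 g
% yield = 37.0 / 49.83 × 100 = 74.25 %

74.3 %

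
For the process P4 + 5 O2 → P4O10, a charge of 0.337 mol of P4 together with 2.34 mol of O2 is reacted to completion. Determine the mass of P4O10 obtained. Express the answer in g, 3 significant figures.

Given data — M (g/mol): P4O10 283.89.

95.7 g

n(P4) = 0.3370 mol
n(O2) = 2.340 mol
n/ν for P4 = 0.3370/1 = 0.3370
n/ν for O2 = 2.340/5 = 0.4680
Smallest n/ν is P4 → limiting reagent.
n(P4O10) = (1/1) × 0.3370 = 0.3370 mol
mass = 0.3370 × 283.89 = 95.67 g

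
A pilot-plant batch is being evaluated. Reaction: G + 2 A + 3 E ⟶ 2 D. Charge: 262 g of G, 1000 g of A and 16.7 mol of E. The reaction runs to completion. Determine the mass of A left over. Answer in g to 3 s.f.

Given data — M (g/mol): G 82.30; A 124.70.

206 g

n(G) = 262.0 / 82.30 = 3.183 mol
n(A) = 1000 / 124.70 = 8.019 mol
n(E) = 16.70 mol
n/ν → G: 3.183, A: 4.010, E: 5.567; G is limiting.
A consumed = (2/1) × 3.183 = 6.366 mol
A remaining = 8.019 − 6.366 = 1.653 mol
mass = 1.653 × 124.70 = 206.1 g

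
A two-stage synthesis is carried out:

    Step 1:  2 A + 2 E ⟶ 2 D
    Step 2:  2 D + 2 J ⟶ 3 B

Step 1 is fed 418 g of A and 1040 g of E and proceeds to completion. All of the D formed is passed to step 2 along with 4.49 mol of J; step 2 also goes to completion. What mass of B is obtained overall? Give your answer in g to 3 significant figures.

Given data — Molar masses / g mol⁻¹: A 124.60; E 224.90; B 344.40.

1730 g

Step 1:
n(A) = 418.0 / 124.60 = 3.355 mol
n(E) = 1040 / 224.90 = 4.624 mol
n/ν for A = 3.355/2 = 1.678
n/ν for E = 4.624/2 = 2.312
Smallest n/ν is A → limiting reagent.
n(D) produced = (2/2) × 3.355 = 3.355 mol
Step 2:
n(D) available = 3.355 mol
n(J) = 4.490 mol
n/ν for D = 3.355/2 = 1.678
n/ν for J = 4.490/2 = 2.245
Smallest n/ν is D → limiting reagent.
n(B) = (3/2) × 3.355 = 5.033 mol
mass = 5.033 × 344.40 = 1733 g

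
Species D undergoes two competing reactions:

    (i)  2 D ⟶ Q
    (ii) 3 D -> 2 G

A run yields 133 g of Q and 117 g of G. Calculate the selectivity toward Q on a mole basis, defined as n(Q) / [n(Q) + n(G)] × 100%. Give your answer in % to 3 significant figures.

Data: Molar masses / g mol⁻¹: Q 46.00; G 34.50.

46.0 %

n(Q) = 133 / 46.00 = 2.891 mol
n(G) = 117 / 34.50 = 3.391 mol
selectivity = 2.891/(2.891+3.391) × 100 = 46.02 %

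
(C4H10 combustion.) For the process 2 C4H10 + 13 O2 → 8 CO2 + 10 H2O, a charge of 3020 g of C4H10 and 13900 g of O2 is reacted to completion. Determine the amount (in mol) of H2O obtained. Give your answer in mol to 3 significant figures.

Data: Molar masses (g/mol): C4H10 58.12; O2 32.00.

260 mol

n(C4H10) = 3020 / 58.12 = 51.96 mol
n(O2) = 13900 / 32.00 = 434.4 mol
n/ν → C4H10: 25.98, O2: 33.42; C4H10 is limiting.
n(H2O) = (10/2) × 51.96 = 259.8 mol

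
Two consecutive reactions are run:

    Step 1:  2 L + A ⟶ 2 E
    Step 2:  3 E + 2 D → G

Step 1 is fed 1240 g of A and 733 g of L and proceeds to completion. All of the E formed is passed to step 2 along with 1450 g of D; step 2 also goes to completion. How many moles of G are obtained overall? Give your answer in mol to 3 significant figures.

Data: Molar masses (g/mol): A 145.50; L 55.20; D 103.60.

4.43 mol

Step 1:
n(A) = 1240 / 145.50 = 8.522 mol
n(L) = 733.0 / 55.20 = 13.28 mol
n/ν for A = 8.522/1 = 8.522
n/ν for L = 13.28/2 = 6.640
Smallest n/ν is L → limiting reagent.
n(E) produced = (2/2) × 13.28 = 13.28 mol
Step 2:
n(E) available = 13.28 mol
n(D) = 1450 / 103.60 = 14.00 mol
n/ν for E = 13.28/3 = 4.427
n/ν for D = 14.00/2 = 7.000
Smallest n/ν is E → limiting reagent.
n(G) = (1/3) × 13.28 = 4.427 mol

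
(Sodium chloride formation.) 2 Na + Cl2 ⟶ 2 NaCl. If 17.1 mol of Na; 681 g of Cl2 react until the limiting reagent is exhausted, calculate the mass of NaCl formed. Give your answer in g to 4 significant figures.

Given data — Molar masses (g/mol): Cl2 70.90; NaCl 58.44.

n(Na) = 17.10 mol
n(Cl2) = 681.0 / 70.90 = 9.605 mol
n/ν for Na = 17.10/2 = 8.550
n/ν for Cl2 = 9.605/1 = 9.605
Smallest n/ν is Na → limiting reagent.
n(NaCl) = (2/2) × 17.10 = 17.10 mol
mass = 17.10 × 58.44 = 999.3 g

999.3 g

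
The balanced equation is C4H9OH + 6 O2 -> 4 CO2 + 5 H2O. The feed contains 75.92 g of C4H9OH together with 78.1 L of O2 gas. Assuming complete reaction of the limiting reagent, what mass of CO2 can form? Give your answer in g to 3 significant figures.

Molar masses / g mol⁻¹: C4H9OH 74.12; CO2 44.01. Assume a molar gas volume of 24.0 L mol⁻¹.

95.5 g

n(C4H9OH) = 75.92 / 74.12 = 1.024 mol
n(O2) = 78.10 / 24.0 = 3.254 mol
n/ν → C4H9OH: 1.024, O2: 0.5423; O2 is limiting.
n(CO2) = (4/6) × 3.254 = 2.169 mol
mass = 2.169 × 44.01 = 95.46 g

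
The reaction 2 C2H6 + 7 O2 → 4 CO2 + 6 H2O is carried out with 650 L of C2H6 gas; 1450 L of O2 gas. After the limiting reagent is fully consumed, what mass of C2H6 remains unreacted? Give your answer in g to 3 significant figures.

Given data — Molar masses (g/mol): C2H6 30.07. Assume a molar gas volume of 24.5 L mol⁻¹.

n(C2H6) = 650.0 / 24.5 = 26.53 mol
n(O2) = 1450 / 24.5 = 59.18 mol
n/ν for C2H6 = 26.53/2 = 13.27
n/ν for O2 = 59.18/7 = 8.454
Smallest n/ν is O2 → limiting reagent.
C2H6 consumed = (2/7) × 59.18 = 16.91 mol
C2H6 remaining = 26.53 − 16.91 = 9.620 mol
mass = 9.620 × 30.07 = 289.3 g

289 g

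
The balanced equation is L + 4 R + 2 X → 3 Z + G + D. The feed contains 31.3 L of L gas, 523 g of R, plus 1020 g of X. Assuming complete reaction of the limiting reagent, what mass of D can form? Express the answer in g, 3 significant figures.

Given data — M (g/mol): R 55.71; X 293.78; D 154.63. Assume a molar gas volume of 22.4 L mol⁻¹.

216 g

n(L) = 31.30 / 22.4 = 1.397 mol
n(R) = 523.0 / 55.71 = 9.388 mol
n(X) = 1020 / 293.78 = 3.472 mol
n/ν for L = 1.397/1 = 1.397
n/ν for R = 9.388/4 = 2.347
n/ν for X = 3.472/2 = 1.736
Smallest n/ν is L → limiting reagent.
n(D) = (1/1) × 1.397 = 1.397 mol
mass = 1.397 × 154.63 = 216.0 g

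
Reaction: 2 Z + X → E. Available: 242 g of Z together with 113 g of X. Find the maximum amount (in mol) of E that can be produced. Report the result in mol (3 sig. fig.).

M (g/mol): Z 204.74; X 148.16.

n(Z) = 242.0 / 204.74 = 1.182 mol
n(X) = 113.0 / 148.16 = 0.7627 mol
n/ν → Z: 0.5910, X: 0.7627; Z is limiting.
n(E) = (1/2) × 1.182 = 0.5910 mol

0.591 mol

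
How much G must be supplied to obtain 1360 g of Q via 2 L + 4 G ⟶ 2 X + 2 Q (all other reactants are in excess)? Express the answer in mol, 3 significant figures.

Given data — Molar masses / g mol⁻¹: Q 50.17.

54.2 mol

n(Q) = 1360 / 50.17 = 27.11 mol
n(G) = (4/2) × 27.11 = 54.22 mol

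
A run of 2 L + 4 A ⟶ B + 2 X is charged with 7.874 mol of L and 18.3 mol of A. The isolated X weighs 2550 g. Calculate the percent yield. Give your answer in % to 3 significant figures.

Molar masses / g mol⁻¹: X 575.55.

56.3 %

n(L) = 7.874 mol
n(A) = 18.30 mol
n/ν → L: 3.937, A: 4.575; L is limiting.
theoretical n(X) = (2/2) × 7.874 = 7.874 mol → 4532 g
% yield = 2550 / 4532 × 100 = 56.27 %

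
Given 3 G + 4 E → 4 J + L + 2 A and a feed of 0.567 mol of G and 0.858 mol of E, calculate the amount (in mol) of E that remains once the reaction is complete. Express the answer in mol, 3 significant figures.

0.102 mol

n(G) = 0.5670 mol
n(E) = 0.8580 mol
n/ν → G: 0.1890, E: 0.2145; G is limiting.
E consumed = (4/3) × 0.5670 = 0.7560 mol
E remaining = 0.8580 − 0.7560 = 0.1020 mol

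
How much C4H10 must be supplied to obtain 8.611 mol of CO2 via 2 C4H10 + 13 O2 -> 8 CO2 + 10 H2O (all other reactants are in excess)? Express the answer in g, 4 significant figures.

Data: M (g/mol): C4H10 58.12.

n(CO2) = 8.611 mol
n(C4H10) = (2/8) × 8.611 = 2.153 mol
mass = 2.153 × 58.12 = 125.1 g

125.1 g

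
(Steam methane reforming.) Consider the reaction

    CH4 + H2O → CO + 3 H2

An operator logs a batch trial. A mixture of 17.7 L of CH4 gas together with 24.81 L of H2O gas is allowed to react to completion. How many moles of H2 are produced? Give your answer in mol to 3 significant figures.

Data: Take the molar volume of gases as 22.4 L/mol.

n(CH4) = 17.70 / 22.4 = 0.7902 mol
n(H2O) = 24.81 / 22.4 = 1.108 mol
n/ν for CH4 = 0.7902/1 = 0.7902
n/ν for H2O = 1.108/1 = 1.108
Smallest n/ν is CH4 → limiting reagent.
n(H2) = (3/1) × 0.7902 = 2.371 mol

2.37 mol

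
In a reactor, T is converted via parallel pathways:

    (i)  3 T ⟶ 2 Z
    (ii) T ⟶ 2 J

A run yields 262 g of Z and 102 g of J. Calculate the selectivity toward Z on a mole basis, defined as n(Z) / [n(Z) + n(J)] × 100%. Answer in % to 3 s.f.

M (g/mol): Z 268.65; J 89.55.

n(Z) = 262 / 268.65 = 0.9752 mol
n(J) = 102 / 89.55 = 1.139 mol
selectivity = 0.9752/(0.9752+1.139) × 100 = 46.13 %

46.1 %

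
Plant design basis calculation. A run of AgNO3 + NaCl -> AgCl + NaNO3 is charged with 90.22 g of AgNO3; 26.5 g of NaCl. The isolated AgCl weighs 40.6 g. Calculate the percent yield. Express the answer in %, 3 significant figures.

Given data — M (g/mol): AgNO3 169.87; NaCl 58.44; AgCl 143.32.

62.5 %

n(AgNO3) = 90.22 / 169.87 = 0.5311 mol
n(NaCl) = 26.50 / 58.44 = 0.4535 mol
n/ν → AgNO3: 0.5311, NaCl: 0.4535; NaCl is limiting.
theoretical n(AgCl) = (1/1) × 0.4535 = 0.4535 mol → 65.00 g
% yield = 40.6 / 65.00 × 100 = 62.46 %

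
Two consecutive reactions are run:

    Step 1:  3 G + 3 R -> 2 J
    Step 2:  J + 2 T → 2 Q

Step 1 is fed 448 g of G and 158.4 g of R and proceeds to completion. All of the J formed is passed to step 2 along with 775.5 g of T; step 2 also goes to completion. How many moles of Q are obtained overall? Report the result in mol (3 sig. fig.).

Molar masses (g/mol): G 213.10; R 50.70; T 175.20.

2.80 mol

Step 1:
n(G) = 448.0 / 213.10 = 2.102 mol
n(R) = 158.4 / 50.70 = 3.124 mol
n/ν → G: 0.7007, R: 1.041; G is limiting.
n(J) produced = (2/3) × 2.102 = 1.401 mol
Step 2:
n(J) available = 1.401 mol
n(T) = 775.5 / 175.20 = 4.426 mol
n/ν → J: 1.401, T: 2.213; J is limiting.
n(Q) = (2/1) × 1.401 = 2.802 mol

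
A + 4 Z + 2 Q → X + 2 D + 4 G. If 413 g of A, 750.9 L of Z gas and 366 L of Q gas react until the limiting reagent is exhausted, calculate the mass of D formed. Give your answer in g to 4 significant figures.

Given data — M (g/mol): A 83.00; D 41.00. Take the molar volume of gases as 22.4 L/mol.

408.0 g

n(A) = 413.0 / 83.00 = 4.976 mol
n(Z) = 750.9 / 22.4 = 33.52 mol
n(Q) = 366.0 / 22.4 = 16.34 mol
n/ν for A = 4.976/1 = 4.976
n/ν for Z = 33.52/4 = 8.380
n/ν for Q = 16.34/2 = 8.170
Smallest n/ν is A → limiting reagent.
n(D) = (2/1) × 4.976 = 9.952 mol
mass = 9.952 × 41.00 = 408.0 g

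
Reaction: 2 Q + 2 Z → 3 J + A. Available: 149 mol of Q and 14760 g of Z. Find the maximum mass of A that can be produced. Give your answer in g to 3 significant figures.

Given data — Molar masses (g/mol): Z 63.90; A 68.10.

n(Q) = 149.0 mol
n(Z) = 14760 / 63.90 = 231.0 mol
n/ν for Q = 149.0/2 = 74.50
n/ν for Z = 231.0/2 = 115.5
Smallest n/ν is Q → limiting reagent.
n(A) = (1/2) × 149.0 = 74.50 mol
mass = 74.50 × 68.10 = 5073 g

5070 g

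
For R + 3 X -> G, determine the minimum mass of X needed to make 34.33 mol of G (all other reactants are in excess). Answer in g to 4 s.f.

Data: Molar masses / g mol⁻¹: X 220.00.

22660 g

n(G) = 34.33 mol
n(X) = (3/1) × 34.33 = 103.0 mol
mass = 103.0 × 220.00 = 22660 g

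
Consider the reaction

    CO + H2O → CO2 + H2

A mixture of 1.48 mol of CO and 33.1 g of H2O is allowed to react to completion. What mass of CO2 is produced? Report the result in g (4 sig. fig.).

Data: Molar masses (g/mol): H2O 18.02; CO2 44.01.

n(CO) = 1.480 mol
n(H2O) = 33.10 / 18.02 = 1.837 mol
n/ν for CO = 1.480/1 = 1.480
n/ν for H2O = 1.837/1 = 1.837
Smallest n/ν is CO → limiting reagent.
n(CO2) = (1/1) × 1.480 = 1.480 mol
mass = 1.480 × 44.01 = 65.13 g

65.13 g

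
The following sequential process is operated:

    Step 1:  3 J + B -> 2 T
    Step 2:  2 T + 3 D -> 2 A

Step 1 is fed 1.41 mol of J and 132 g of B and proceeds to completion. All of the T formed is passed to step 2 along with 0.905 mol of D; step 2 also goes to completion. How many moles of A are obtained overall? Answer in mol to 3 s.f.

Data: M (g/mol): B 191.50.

0.603 mol

Step 1:
n(J) = 1.410 mol
n(B) = 132.0 / 191.50 = 0.6893 mol
n/ν for J = 1.410/3 = 0.4700
n/ν for B = 0.6893/1 = 0.6893
Smallest n/ν is J → limiting reagent.
n(T) produced = (2/3) × 1.410 = 0.9400 mol
Step 2:
n(T) available = 0.9400 mol
n(D) = 0.9050 mol
n/ν for T = 0.9400/2 = 0.4700
n/ν for D = 0.9050/3 = 0.3017
Smallest n/ν is D → limiting reagent.
n(A) = (2/3) × 0.9050 = 0.6033 mol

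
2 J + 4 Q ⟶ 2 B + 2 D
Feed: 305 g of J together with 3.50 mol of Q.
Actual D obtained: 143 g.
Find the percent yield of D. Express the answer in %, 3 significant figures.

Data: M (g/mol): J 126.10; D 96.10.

n(J) = 305.0 / 126.10 = 2.419 mol
n(Q) = 3.500 mol
n/ν for J = 2.419/2 = 1.210
n/ν for Q = 3.500/4 = 0.8750
Smallest n/ν is Q → limiting reagent.
theoretical n(D) = (2/4) × 3.500 = 1.750 mol → 168.2 g
% yield = 143 / 168.2 × 100 = 85.02 %

85.0 %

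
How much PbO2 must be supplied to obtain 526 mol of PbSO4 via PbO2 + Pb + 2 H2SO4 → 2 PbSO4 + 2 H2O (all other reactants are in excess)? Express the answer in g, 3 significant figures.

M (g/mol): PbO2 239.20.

62900 g

n(PbSO4) = 526.0 mol
n(PbO2) = (1/2) × 526.0 = 263.0 mol
mass = 263.0 × 239.20 = 62910 g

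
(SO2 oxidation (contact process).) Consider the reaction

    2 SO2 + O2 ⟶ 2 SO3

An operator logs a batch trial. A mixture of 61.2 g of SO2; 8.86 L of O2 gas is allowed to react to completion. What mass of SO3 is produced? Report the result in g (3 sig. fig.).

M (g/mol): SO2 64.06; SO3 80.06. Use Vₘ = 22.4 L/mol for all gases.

n(SO2) = 61.20 / 64.06 = 0.9554 mol
n(O2) = 8.860 / 22.4 = 0.3955 mol
n/ν → SO2: 0.4777, O2: 0.3955; O2 is limiting.
n(SO3) = (2/1) × 0.3955 = 0.7910 mol
mass = 0.7910 × 80.06 = 63.33 g

63.3 g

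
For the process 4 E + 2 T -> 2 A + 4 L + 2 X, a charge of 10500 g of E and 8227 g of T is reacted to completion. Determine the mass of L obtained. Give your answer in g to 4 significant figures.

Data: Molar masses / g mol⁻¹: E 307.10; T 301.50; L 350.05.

11970 g

n(E) = 10500 / 307.10 = 34.19 mol
n(T) = 8227 / 301.50 = 27.29 mol
n/ν for E = 34.19/4 = 8.548
n/ν for T = 27.29/2 = 13.65
Smallest n/ν is E → limiting reagent.
n(L) = (4/4) × 34.19 = 34.19 mol
mass = 34.19 × 350.05 = 11970 g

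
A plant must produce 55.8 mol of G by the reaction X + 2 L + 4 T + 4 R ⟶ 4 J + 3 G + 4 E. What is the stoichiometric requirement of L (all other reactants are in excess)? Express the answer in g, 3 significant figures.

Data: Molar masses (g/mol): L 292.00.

10900 g

n(G) = 55.80 mol
n(L) = (2/3) × 55.80 = 37.20 mol
mass = 37.20 × 292.00 = 10860 g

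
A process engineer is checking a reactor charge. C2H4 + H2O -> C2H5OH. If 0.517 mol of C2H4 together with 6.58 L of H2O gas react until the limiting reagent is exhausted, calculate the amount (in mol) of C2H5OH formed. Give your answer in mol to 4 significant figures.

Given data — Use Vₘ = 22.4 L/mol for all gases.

n(C2H4) = 0.5170 mol
n(H2O) = 6.580 / 22.4 = 0.2938 mol
n/ν for C2H4 = 0.5170/1 = 0.5170
n/ν for H2O = 0.2938/1 = 0.2938
Smallest n/ν is H2O → limiting reagent.
n(C2H5OH) = (1/1) × 0.2938 = 0.2938 mol

0.2938 mol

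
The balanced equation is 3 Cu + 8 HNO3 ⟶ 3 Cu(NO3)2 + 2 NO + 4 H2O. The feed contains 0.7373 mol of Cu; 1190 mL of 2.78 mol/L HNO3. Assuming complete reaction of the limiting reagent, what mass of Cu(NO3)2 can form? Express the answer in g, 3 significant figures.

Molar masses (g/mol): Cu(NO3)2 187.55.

138 g

n(Cu) = 0.7373 mol
n(HNO3) = 2.78 × 1190/1000 = 3.308 mol
n/ν → Cu: 0.2458, HNO3: 0.4135; Cu is limiting.
n(Cu(NO3)2) = (3/3) × 0.7373 = 0.7373 mol
mass = 0.7373 × 187.55 = 138.3 g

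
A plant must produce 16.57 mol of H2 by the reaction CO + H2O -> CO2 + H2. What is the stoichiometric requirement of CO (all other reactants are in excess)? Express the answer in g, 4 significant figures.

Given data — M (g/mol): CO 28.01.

n(H2) = 16.57 mol
n(CO) = (1/1) × 16.57 = 16.57 mol
mass = 16.57 × 28.01 = 464.1 g

464.1 g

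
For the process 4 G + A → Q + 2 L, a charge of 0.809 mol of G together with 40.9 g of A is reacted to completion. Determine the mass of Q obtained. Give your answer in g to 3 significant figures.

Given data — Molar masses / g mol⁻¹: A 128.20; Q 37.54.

7.59 g

n(G) = 0.8090 mol
n(A) = 40.90 / 128.20 = 0.3190 mol
n/ν for G = 0.8090/4 = 0.2023
n/ν for A = 0.3190/1 = 0.3190
Smallest n/ν is G → limiting reagent.
n(Q) = (1/4) × 0.8090 = 0.2023 mol
mass = 0.2023 × 37.54 = 7.594 g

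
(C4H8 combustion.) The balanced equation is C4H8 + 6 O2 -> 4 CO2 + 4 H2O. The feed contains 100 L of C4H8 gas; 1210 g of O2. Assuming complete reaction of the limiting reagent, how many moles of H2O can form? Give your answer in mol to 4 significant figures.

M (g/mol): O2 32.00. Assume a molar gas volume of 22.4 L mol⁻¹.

17.86 mol

n(C4H8) = 100.0 / 22.4 = 4.464 mol
n(O2) = 1210 / 32.00 = 37.81 mol
n/ν for C4H8 = 4.464/1 = 4.464
n/ν for O2 = 37.81/6 = 6.302
Smallest n/ν is C4H8 → limiting reagent.
n(H2O) = (4/1) × 4.464 = 17.86 mol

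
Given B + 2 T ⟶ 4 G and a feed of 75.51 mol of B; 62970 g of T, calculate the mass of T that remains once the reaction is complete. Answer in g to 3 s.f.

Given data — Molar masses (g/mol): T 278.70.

n(B) = 75.51 mol
n(T) = 62970 / 278.70 = 225.9 mol
n/ν for B = 75.51/1 = 75.51
n/ν for T = 225.9/2 = 113.0
Smallest n/ν is B → limiting reagent.
T consumed = (2/1) × 75.51 = 151.0 mol
T remaining = 225.9 − 151.0 = 74.90 mol
mass = 74.90 × 278.70 = 20870 g

20900 g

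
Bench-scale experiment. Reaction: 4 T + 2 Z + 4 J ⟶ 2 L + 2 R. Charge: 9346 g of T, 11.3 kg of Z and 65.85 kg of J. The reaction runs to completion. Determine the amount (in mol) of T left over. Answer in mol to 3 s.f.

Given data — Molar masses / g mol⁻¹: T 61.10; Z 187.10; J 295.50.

32.2 mol

n(T) = 9346 / 61.10 = 153.0 mol
n(Z) = 11.30×1000 / 187.10 = 60.40 mol
n(J) = 65.85×1000 / 295.50 = 222.8 mol
n/ν for T = 153.0/4 = 38.25
n/ν for Z = 60.40/2 = 30.20
n/ν for J = 222.8/4 = 55.70
Smallest n/ν is Z → limiting reagent.
T consumed = (4/2) × 60.40 = 120.8 mol
T remaining = 153.0 − 120.8 = 32.20 mol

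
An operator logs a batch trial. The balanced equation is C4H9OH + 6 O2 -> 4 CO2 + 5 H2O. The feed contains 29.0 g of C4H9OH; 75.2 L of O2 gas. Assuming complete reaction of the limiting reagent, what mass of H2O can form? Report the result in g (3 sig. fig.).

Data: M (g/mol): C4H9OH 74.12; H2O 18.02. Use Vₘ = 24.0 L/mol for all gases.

n(C4H9OH) = 29.00 / 74.12 = 0.3913 mol
n(O2) = 75.20 / 24.0 = 3.133 mol
n/ν for C4H9OH = 0.3913/1 = 0.3913
n/ν for O2 = 3.133/6 = 0.5222
Smallest n/ν is C4H9OH → limiting reagent.
n(H2O) = (5/1) × 0.3913 = 1.957 mol
mass = 1.957 × 18.02 = 35.27 g

35.3 g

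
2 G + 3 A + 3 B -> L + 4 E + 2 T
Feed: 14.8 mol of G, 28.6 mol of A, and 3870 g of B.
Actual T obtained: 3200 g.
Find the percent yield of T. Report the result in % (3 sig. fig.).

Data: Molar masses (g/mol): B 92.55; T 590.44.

n(G) = 14.80 mol
n(A) = 28.60 mol
n(B) = 3870 / 92.55 = 41.82 mol
n/ν → G: 7.400, A: 9.533, B: 13.94; G is limiting.
theoretical n(T) = (2/2) × 14.80 = 14.80 mol → 8739 g
% yield = 3200 / 8739 × 100 = 36.62 %

36.6 %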